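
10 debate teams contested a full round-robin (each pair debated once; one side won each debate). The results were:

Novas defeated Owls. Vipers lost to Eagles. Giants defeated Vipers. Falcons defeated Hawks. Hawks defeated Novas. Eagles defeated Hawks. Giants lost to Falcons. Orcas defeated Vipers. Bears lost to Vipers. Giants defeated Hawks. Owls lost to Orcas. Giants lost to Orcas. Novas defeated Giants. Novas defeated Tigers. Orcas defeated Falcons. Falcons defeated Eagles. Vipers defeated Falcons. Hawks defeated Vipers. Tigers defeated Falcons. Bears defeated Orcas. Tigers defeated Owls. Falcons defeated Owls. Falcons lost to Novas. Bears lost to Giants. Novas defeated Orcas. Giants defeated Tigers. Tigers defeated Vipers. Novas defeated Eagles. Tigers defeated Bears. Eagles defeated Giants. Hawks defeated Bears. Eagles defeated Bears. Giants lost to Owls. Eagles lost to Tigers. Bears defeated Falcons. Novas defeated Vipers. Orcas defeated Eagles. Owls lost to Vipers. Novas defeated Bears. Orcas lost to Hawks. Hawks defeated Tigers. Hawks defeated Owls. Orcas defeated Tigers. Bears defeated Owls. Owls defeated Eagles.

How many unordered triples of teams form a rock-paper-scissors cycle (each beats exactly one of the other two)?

27

Win totals: Eagles 4, Giants 4, Tigers 5, Orcas 6, Bears 3, Vipers 3, Hawks 6, Falcons 4, Novas 8, Owls 2.
A team with w wins dominates both others in C(w,2) triples; summing gives 6 + 6 + 10 + 15 + 3 + 3 + 15 + 6 + 28 + 1 = 93 transitive triples.
Total triples C(10,3) = 120, so cyclic triples = 120 − 93 = 27.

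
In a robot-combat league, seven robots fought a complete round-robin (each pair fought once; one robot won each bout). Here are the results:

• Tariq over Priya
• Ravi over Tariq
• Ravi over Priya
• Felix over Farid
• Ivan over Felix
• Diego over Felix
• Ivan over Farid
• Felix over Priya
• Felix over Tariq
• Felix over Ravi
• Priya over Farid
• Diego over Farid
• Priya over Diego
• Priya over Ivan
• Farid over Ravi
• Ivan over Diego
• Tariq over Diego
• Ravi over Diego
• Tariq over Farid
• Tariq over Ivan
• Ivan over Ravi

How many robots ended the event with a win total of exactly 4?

3

Win totals: Ravi 3, Tariq 4, Ivan 4, Felix 4, Farid 1, Diego 2, Priya 3.
Exactly 4: Tariq, Ivan, Felix — 3 robots.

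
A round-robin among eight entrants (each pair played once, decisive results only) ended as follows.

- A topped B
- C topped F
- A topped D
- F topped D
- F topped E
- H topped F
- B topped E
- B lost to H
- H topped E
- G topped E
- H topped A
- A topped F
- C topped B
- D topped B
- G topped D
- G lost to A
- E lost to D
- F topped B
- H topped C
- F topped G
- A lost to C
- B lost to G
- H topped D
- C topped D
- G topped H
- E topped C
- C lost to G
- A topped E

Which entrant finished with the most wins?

H

Win totals: A 5, B 1, C 4, D 2, E 1, F 4, G 5, H 6.
H leads with 6 wins (next highest: 5).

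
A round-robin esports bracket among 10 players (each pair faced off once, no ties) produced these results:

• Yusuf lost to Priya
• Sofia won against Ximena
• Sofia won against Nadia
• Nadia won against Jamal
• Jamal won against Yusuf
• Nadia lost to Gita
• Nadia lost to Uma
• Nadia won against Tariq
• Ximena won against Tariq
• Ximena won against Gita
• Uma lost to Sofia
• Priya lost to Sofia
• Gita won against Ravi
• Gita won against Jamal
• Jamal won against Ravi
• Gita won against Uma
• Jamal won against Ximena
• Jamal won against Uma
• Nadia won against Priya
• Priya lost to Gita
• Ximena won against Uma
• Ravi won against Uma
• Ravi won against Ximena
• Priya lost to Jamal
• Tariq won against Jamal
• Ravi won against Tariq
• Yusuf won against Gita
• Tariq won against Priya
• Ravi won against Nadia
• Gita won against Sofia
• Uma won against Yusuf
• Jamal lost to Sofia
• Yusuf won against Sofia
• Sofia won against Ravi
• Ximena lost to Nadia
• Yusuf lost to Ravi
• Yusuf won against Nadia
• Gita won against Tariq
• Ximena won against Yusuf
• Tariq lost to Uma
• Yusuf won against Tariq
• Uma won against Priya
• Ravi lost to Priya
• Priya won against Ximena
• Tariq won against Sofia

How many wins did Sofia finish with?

Sofia's results: beat Priya, Nadia, Uma, Ximena, Jamal, Ravi; lost to Tariq, Yusuf, Gita.
That is 6 wins.

6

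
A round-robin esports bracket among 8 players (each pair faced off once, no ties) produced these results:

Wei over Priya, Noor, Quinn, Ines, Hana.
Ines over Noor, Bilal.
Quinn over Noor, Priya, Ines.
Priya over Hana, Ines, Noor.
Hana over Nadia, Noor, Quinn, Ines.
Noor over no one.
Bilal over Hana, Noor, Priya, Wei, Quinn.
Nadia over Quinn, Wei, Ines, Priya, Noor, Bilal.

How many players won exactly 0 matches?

1

Win totals: Nadia 6, Priya 3, Wei 5, Hana 4, Ines 2, Noor 0, Quinn 3, Bilal 5.
Exactly 0: Noor — 1 player.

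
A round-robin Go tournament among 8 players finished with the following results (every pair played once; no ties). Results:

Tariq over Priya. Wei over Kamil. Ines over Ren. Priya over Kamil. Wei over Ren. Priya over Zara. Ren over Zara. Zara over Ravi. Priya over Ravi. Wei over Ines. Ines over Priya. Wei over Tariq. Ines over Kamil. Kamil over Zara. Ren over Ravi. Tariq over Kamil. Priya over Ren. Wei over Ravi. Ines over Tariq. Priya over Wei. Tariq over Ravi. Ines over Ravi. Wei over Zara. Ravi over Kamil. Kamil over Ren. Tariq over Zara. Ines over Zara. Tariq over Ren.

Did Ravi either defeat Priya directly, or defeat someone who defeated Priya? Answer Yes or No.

No

Ravi did not beat Priya directly.
Ravi beat Kamil, but each of them lost to Priya. No two-step path.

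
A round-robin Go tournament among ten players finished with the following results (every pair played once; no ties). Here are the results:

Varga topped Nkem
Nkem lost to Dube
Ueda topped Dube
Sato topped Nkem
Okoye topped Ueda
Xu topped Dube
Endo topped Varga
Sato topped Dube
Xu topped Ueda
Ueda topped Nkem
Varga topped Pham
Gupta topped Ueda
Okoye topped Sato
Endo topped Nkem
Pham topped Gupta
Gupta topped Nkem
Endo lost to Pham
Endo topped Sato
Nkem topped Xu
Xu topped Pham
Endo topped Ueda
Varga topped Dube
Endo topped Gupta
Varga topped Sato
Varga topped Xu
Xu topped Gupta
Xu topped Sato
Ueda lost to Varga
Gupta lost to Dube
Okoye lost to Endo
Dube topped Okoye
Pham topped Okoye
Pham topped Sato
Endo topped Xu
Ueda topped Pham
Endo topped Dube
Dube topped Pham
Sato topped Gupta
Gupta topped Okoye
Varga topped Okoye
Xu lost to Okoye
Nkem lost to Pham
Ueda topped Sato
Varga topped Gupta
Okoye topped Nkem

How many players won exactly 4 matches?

3

Win totals: Nkem 1, Dube 4, Ueda 4, Pham 5, Sato 3, Okoye 4, Varga 8, Gupta 3, Endo 8, Xu 5.
Exactly 4: Dube, Ueda, Okoye — 3 players.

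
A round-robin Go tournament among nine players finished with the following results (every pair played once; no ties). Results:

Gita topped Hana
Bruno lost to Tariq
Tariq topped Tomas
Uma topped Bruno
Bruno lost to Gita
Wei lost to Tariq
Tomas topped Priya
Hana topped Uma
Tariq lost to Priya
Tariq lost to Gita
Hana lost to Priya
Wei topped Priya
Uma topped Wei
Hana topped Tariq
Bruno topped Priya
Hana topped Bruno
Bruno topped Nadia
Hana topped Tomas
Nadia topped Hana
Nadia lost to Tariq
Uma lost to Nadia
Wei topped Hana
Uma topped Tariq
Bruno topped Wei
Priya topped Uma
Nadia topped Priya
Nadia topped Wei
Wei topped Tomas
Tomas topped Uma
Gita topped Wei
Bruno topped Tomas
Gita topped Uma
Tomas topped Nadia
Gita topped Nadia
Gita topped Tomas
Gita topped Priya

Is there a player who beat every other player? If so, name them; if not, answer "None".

Gita

Gita has 8 wins out of 8 opponents — a perfect record.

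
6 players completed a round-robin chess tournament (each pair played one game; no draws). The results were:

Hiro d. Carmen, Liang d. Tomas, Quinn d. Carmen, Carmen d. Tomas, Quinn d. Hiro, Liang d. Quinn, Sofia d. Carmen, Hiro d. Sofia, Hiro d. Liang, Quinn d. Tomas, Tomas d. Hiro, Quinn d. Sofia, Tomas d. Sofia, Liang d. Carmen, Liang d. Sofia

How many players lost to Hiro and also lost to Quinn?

2

Hiro beat: Liang, Carmen, Sofia.
Quinn beat: Hiro, Carmen, Tomas, Sofia.
Both beat: Carmen, Sofia — 2.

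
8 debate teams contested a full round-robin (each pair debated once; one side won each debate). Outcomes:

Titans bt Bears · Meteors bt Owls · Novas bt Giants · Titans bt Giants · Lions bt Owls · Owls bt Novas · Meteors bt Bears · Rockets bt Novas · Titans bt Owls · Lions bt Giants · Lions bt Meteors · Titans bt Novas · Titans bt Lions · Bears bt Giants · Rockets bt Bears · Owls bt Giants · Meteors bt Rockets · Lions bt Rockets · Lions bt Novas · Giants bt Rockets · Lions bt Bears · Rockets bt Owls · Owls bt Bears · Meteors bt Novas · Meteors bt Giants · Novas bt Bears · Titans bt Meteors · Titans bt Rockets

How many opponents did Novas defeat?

2

Novas' results: beat Bears, Giants; lost to Rockets, Meteors, Owls, Titans, Lions.
That is 2 wins.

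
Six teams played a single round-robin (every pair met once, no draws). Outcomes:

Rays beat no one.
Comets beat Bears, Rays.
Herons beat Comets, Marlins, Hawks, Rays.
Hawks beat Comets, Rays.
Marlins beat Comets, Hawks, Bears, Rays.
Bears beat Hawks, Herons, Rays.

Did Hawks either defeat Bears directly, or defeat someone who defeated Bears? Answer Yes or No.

Yes

Hawks did not beat Bears directly.
Hawks beat Comets, Rays. Of those, Comets beat Bears.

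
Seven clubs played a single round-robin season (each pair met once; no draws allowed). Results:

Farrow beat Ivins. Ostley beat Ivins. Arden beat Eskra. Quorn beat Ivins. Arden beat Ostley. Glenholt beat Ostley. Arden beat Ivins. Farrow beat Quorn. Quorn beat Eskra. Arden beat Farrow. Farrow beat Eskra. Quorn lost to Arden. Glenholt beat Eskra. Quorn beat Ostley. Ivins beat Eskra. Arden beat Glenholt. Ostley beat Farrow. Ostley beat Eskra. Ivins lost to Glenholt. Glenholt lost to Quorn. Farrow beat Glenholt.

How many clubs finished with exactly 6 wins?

1

Win totals: Arden 6, Quorn 4, Farrow 4, Ostley 3, Eskra 0, Ivins 1, Glenholt 3.
Exactly 6: Arden — 1 club.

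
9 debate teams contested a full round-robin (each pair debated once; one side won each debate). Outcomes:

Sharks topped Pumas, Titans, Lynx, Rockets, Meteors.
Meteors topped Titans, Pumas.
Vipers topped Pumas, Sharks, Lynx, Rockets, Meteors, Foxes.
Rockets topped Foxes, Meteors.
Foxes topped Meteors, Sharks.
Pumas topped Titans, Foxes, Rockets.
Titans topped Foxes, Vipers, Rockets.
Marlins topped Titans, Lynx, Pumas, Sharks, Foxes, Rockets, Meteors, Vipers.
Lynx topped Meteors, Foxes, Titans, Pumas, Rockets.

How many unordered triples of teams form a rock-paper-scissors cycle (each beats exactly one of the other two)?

Win totals: Pumas 3, Meteors 2, Foxes 2, Marlins 8, Lynx 5, Sharks 5, Rockets 2, Vipers 6, Titans 3.
A team with w wins dominates both others in C(w,2) triples; summing gives 3 + 1 + 1 + 28 + 10 + 10 + 1 + 15 + 3 = 72 transitive triples.
Total triples C(9,3) = 84, so cyclic triples = 84 − 72 = 12.

12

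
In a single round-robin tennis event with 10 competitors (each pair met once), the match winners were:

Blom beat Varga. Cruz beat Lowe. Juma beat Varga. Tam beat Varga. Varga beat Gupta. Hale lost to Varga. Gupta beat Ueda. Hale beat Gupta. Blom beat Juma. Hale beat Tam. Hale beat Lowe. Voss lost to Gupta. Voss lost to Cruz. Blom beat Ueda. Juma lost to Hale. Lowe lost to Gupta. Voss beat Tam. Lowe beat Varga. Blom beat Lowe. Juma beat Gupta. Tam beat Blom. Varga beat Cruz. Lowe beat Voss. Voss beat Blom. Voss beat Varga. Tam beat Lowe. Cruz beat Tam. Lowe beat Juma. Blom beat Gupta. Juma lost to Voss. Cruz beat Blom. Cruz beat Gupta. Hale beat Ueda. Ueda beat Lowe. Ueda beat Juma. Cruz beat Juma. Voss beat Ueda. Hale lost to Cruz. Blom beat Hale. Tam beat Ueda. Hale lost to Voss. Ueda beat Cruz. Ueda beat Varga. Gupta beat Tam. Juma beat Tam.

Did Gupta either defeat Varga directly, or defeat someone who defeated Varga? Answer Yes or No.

Gupta did not beat Varga directly.
Gupta beat Voss, Tam, Lowe, Ueda. Of those, Voss beat Varga.

Yes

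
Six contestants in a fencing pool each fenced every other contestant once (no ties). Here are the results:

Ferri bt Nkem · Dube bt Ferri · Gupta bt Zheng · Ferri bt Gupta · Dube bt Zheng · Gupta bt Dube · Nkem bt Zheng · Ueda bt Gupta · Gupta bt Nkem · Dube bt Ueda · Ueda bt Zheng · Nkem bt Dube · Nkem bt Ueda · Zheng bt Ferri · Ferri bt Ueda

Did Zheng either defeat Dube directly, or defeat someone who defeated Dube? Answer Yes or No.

Zheng did not beat Dube directly.
Zheng beat Ferri, but each of them lost to Dube. No two-step path.

No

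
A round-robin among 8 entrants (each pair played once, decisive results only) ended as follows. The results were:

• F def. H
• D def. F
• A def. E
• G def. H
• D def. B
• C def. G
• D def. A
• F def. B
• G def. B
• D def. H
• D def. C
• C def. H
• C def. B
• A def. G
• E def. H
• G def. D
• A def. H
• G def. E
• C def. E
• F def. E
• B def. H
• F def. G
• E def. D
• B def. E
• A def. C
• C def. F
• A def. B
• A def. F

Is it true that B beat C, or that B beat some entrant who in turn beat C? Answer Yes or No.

No

B did not beat C directly.
B beat E, H, but each of them lost to C. No two-step path.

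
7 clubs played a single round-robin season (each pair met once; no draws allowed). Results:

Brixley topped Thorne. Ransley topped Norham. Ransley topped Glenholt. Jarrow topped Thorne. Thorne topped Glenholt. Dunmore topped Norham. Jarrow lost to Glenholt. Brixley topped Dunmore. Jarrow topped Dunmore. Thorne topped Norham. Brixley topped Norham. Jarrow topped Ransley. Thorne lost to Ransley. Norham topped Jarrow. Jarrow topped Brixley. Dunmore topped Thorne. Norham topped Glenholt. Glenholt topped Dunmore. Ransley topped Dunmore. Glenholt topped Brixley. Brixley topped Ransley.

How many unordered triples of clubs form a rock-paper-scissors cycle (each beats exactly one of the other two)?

11

Win totals: Dunmore 2, Thorne 2, Brixley 4, Jarrow 4, Glenholt 3, Norham 2, Ransley 4.
A club with w wins dominates both others in C(w,2) triples; summing gives 1 + 1 + 6 + 6 + 3 + 1 + 6 = 24 transitive triples.
Total triples C(7,3) = 35, so cyclic triples = 35 − 24 = 11.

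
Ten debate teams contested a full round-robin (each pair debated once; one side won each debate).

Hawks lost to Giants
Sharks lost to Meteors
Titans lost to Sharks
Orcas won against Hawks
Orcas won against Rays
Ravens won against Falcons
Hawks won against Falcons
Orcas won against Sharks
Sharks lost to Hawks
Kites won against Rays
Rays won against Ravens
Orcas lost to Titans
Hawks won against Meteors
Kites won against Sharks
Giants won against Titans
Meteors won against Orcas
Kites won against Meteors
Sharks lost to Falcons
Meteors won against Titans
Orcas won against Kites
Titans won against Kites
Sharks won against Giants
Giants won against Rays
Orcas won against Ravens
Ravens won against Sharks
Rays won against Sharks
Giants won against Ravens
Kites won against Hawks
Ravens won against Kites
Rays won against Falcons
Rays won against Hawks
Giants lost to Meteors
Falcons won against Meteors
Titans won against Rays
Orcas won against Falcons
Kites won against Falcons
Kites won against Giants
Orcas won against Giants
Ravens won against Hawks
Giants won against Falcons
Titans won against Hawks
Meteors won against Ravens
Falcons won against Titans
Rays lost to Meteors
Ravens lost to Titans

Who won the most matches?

Orcas

Win totals: Sharks 2, Titans 5, Giants 5, Orcas 7, Kites 6, Ravens 4, Hawks 3, Meteors 6, Falcons 3, Rays 4.
Orcas leads with 7 wins (next highest: 6).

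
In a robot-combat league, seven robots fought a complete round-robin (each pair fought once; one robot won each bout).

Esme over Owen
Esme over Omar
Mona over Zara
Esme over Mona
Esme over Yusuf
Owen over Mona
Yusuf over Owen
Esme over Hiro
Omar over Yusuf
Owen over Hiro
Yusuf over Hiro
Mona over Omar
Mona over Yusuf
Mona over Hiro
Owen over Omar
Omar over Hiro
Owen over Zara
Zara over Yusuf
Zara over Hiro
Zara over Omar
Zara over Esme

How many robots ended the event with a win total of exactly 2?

2

Win totals: Owen 4, Hiro 0, Omar 2, Zara 4, Esme 5, Mona 4, Yusuf 2.
Exactly 2: Omar, Yusuf — 2 robots.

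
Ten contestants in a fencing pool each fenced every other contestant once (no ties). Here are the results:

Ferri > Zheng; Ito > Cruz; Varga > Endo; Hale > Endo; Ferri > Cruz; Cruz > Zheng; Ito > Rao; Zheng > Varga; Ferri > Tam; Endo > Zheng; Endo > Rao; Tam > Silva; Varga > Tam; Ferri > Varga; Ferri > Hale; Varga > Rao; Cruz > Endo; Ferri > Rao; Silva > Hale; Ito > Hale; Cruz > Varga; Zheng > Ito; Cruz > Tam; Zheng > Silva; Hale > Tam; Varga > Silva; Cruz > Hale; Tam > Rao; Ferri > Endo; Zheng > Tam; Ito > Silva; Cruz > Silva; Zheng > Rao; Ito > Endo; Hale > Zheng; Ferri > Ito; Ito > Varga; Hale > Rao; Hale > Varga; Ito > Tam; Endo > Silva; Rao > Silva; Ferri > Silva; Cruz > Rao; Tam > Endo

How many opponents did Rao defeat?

Rao's results: beat Silva; lost to Zheng, Cruz, Endo, Ito, Tam, Varga, Hale, Ferri.
That is 1 win.

1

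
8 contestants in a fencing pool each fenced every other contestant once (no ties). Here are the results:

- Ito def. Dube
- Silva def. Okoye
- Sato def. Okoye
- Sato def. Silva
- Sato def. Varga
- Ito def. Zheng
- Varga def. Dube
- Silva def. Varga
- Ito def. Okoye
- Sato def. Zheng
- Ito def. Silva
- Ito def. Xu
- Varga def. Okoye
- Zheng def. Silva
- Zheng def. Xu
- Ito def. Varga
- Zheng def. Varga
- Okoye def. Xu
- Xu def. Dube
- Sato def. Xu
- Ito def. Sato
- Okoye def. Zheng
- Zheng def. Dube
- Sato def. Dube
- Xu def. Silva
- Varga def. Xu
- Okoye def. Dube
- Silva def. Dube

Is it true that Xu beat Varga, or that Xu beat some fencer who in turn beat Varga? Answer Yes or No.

Xu did not beat Varga directly.
Xu beat Silva, Dube. Of those, Silva beat Varga.

Yes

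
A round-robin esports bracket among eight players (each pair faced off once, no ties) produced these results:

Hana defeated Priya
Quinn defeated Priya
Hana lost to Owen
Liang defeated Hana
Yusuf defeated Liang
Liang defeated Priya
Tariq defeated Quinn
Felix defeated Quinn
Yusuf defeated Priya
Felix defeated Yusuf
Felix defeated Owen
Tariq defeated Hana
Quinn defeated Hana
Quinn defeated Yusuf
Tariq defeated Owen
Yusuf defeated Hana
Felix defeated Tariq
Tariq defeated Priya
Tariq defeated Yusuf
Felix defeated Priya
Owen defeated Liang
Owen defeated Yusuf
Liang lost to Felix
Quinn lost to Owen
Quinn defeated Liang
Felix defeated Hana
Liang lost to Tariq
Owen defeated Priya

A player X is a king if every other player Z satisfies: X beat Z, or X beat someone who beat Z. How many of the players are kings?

Felix reaches everyone (king).
Hana cannot reach Felix, Yusuf, Owen, Liang, Tariq, Quinn in two steps.
Yusuf cannot reach Felix, Owen, Tariq, Quinn in two steps.
Priya cannot reach Felix, Hana, Yusuf, Owen, Liang, Tariq, Quinn in two steps.
Owen cannot reach Felix, Tariq in two steps.
Liang cannot reach Felix, Yusuf, Owen, Tariq, Quinn in two steps.
Tariq cannot reach Felix in two steps.
Quinn cannot reach Felix, Owen, Tariq in two steps.
Kings: Felix — 1.

1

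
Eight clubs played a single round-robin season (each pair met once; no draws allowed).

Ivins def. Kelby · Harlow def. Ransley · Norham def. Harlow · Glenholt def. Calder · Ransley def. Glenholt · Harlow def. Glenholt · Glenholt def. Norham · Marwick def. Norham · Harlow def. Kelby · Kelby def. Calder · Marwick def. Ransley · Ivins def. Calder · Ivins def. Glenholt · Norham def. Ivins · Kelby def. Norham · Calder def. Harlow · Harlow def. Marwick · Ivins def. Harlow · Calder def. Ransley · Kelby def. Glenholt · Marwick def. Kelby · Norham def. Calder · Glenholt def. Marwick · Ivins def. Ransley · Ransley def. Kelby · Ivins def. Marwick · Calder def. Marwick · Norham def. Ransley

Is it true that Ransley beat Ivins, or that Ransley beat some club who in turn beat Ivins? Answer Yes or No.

Ransley did not beat Ivins directly.
Ransley beat Kelby, Glenholt, but each of them lost to Ivins. No two-step path.

No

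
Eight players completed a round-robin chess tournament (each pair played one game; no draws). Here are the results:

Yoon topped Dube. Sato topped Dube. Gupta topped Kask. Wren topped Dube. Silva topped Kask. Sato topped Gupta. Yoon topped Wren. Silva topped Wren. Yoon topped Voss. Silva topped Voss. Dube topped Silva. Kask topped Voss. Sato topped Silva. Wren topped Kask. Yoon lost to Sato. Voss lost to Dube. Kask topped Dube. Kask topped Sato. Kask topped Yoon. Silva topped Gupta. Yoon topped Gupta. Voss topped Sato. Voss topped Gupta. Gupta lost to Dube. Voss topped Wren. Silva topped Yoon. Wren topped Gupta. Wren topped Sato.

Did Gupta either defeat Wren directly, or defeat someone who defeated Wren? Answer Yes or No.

Gupta did not beat Wren directly.
Gupta beat Kask, but each of them lost to Wren. No two-step path.

No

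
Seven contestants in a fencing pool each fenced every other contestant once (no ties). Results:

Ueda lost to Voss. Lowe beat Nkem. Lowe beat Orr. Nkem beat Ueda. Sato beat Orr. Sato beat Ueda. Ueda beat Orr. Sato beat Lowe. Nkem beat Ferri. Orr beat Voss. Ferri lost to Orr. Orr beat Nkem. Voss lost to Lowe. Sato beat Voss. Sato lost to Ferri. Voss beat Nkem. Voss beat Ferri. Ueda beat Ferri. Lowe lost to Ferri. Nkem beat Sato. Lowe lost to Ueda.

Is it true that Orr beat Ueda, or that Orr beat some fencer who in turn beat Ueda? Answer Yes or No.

Orr did not beat Ueda directly.
Orr beat Voss, Nkem, Ferri. Of those, Voss beat Ueda.

Yes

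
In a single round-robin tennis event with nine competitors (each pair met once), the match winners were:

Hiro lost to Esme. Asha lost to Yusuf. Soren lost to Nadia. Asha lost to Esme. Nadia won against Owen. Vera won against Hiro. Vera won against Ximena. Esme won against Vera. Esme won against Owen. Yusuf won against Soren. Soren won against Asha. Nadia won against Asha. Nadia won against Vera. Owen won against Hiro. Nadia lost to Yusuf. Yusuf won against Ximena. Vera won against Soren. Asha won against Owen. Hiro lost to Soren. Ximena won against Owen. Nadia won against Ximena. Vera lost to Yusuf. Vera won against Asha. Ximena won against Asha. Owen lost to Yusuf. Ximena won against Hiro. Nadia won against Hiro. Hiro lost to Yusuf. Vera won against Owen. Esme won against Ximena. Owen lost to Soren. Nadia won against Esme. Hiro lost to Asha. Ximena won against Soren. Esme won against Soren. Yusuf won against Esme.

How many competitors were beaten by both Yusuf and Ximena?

4

Yusuf beat: Esme, Asha, Ximena, Soren, Hiro, Owen, Nadia, Vera.
Ximena beat: Asha, Soren, Hiro, Owen.
Both beat: Asha, Soren, Hiro, Owen — 4.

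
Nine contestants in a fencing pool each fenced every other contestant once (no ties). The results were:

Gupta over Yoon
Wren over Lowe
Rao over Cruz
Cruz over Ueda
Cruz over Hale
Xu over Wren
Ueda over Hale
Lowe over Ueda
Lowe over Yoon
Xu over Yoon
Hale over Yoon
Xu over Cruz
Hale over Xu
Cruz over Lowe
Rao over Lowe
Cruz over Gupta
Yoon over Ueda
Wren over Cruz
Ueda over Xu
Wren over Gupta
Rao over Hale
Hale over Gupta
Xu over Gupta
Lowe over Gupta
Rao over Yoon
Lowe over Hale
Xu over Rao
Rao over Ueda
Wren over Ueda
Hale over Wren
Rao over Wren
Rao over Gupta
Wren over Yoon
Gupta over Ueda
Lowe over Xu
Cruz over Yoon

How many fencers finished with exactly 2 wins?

Win totals: Xu 5, Lowe 5, Yoon 1, Rao 7, Wren 5, Cruz 5, Gupta 2, Hale 4, Ueda 2.
Exactly 2: Gupta, Ueda — 2 fencers.

2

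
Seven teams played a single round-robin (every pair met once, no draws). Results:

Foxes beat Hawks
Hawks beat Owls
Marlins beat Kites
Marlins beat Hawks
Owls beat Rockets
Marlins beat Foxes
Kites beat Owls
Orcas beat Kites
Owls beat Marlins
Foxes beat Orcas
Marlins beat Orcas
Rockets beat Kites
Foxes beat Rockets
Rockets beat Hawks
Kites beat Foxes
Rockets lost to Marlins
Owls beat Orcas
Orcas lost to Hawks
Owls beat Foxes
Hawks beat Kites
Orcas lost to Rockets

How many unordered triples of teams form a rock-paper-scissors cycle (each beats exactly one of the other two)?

9

Win totals: Kites 2, Orcas 1, Foxes 3, Marlins 5, Owls 4, Rockets 3, Hawks 3.
A team with w wins dominates both others in C(w,2) triples; summing gives 1 + 0 + 3 + 10 + 6 + 3 + 3 = 26 transitive triples.
Total triples C(7,3) = 35, so cyclic triples = 35 − 26 = 9.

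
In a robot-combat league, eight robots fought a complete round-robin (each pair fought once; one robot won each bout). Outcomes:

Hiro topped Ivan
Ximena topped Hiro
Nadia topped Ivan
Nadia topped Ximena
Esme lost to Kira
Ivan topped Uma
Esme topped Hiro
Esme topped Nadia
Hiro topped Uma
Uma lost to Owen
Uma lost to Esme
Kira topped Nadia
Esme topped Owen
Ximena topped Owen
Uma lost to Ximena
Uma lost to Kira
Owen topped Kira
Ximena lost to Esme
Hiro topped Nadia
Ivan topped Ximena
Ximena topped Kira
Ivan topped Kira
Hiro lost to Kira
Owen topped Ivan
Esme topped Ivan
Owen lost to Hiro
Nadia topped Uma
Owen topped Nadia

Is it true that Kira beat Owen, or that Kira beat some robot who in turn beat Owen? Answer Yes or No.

Kira did not beat Owen directly.
Kira beat Esme, Uma, Hiro, Nadia. Of those, Esme beat Owen.

Yes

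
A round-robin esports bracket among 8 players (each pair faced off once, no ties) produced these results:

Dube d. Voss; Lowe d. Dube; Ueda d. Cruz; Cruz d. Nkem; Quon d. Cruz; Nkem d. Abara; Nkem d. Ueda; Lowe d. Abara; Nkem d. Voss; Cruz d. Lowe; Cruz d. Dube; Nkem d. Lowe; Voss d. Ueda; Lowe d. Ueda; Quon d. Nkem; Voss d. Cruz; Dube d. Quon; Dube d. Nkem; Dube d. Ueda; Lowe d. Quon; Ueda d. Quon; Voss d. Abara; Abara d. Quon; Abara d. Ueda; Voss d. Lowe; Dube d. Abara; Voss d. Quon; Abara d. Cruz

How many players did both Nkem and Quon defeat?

0

Nkem beat: Voss, Ueda, Abara, Lowe.
Quon beat: Nkem, Cruz.
No one was beaten by both.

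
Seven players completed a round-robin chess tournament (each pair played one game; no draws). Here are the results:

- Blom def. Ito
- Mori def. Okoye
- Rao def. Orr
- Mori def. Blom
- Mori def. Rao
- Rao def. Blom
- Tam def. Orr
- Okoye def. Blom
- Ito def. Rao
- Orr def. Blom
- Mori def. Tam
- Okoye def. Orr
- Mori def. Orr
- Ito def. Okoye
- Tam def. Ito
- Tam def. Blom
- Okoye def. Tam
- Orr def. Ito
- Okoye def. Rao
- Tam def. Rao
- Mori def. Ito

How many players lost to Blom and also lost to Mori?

1

Blom beat: Ito.
Mori beat: Rao, Tam, Blom, Okoye, Ito, Orr.
Both beat: Ito — 1.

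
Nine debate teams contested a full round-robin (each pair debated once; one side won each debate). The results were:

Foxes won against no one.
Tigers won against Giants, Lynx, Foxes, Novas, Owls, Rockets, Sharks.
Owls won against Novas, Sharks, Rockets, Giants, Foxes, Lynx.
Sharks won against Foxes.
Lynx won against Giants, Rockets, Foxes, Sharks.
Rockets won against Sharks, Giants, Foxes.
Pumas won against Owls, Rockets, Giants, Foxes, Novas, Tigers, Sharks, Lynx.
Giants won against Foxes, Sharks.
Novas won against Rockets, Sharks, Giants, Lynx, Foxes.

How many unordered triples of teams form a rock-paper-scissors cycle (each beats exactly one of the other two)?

Win totals: Lynx 4, Owls 6, Novas 5, Foxes 0, Rockets 3, Tigers 7, Giants 2, Sharks 1, Pumas 8.
A team with w wins dominates both others in C(w,2) triples; summing gives 6 + 15 + 10 + 0 + 3 + 21 + 1 + 0 + 28 = 84 transitive triples.
Total triples C(9,3) = 84, so cyclic triples = 84 − 84 = 0.

0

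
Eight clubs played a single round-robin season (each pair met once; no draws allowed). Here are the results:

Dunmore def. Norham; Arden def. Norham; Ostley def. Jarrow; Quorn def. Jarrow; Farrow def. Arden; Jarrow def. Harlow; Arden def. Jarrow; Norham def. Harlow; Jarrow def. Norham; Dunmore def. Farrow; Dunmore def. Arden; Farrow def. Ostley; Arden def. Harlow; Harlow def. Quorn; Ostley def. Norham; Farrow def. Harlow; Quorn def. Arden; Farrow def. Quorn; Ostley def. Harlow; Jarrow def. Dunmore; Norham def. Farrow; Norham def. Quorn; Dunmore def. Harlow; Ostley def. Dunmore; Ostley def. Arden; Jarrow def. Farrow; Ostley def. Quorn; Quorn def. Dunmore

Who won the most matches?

Ostley

Win totals: Harlow 1, Arden 3, Quorn 3, Dunmore 4, Ostley 6, Jarrow 4, Norham 3, Farrow 4.
Ostley leads with 6 wins (next highest: 4).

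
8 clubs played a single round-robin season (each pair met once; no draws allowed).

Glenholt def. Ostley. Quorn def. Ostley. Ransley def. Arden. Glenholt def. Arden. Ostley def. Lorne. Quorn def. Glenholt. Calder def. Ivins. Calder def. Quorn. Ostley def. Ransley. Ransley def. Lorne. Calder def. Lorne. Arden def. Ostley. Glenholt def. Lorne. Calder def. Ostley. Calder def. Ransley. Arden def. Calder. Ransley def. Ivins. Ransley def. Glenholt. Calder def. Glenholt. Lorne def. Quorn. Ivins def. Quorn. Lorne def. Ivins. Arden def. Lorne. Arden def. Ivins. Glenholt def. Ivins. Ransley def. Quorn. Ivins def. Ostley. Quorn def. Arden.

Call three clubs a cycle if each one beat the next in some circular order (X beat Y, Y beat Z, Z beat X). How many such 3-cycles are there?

Win totals: Ostley 2, Quorn 3, Ivins 2, Ransley 5, Arden 4, Lorne 2, Glenholt 4, Calder 6.
A club with w wins dominates both others in C(w,2) triples; summing gives 1 + 3 + 1 + 10 + 6 + 1 + 6 + 15 = 43 transitive triples.
Total triples C(8,3) = 56, so cyclic triples = 56 − 43 = 13.

13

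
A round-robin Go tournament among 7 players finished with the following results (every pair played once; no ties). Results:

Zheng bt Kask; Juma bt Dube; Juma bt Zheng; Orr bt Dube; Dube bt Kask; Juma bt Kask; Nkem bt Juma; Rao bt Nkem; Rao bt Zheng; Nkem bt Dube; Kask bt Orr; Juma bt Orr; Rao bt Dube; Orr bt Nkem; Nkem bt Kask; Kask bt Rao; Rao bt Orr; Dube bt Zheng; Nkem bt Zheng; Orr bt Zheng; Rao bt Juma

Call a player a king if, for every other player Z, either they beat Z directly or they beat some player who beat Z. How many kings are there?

Juma reaches everyone (king).
Zheng cannot reach Juma, Dube, Nkem in two steps.
Orr cannot reach Rao in two steps.
Kask reaches everyone (king).
Dube cannot reach Juma, Nkem in two steps.
Nkem reaches everyone (king).
Rao reaches everyone (king).
Kings: Juma, Kask, Nkem, Rao — 4.

4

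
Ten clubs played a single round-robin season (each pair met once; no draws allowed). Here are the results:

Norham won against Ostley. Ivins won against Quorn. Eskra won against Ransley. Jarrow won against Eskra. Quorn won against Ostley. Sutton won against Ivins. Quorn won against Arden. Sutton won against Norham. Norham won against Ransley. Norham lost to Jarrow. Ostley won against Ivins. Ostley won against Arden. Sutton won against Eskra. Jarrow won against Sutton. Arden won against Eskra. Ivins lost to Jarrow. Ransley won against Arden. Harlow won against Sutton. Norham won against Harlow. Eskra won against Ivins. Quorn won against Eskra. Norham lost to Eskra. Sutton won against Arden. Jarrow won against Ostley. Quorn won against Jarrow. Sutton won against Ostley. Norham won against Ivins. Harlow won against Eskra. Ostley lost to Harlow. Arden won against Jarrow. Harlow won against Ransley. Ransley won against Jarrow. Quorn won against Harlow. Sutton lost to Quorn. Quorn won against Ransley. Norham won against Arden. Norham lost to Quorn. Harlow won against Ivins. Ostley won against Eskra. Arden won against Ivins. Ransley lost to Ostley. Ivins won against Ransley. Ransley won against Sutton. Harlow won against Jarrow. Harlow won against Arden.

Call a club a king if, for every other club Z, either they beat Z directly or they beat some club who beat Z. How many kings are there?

Eskra reaches everyone (king).
Ivins reaches everyone (king).
Ransley cannot reach Quorn, Harlow in two steps.
Jarrow reaches everyone (king).
Arden cannot reach Harlow in two steps.
Quorn reaches everyone (king).
Norham reaches everyone (king).
Ostley cannot reach Harlow in two steps.
Harlow reaches everyone (king).
Sutton reaches everyone (king).
Kings: Eskra, Ivins, Jarrow, Quorn, Norham, Harlow, Sutton — 7.

7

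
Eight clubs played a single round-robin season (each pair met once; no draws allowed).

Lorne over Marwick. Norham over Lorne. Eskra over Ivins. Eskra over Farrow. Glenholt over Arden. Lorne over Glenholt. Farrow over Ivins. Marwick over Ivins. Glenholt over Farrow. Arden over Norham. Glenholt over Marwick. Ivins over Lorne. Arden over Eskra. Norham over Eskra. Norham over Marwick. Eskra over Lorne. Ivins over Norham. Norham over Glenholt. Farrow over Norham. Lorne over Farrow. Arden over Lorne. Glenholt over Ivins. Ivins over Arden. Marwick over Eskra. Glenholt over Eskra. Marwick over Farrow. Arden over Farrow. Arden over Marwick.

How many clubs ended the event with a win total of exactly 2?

1

Win totals: Farrow 2, Marwick 3, Norham 4, Arden 5, Ivins 3, Eskra 3, Lorne 3, Glenholt 5.
Exactly 2: Farrow — 1 club.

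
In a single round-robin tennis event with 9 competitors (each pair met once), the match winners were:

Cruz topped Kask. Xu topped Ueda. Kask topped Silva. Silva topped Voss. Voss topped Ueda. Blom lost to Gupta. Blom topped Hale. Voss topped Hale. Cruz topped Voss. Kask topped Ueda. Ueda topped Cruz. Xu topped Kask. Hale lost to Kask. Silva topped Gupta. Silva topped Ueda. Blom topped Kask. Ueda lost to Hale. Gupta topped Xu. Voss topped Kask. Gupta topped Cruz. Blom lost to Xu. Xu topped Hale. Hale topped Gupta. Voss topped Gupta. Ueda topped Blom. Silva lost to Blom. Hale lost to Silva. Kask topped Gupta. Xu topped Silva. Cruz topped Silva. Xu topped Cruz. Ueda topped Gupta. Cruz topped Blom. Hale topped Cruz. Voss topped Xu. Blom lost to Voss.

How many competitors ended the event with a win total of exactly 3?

4

Win totals: Xu 6, Blom 3, Voss 6, Ueda 3, Silva 4, Kask 4, Gupta 3, Cruz 4, Hale 3.
Exactly 3: Blom, Ueda, Gupta, Hale — 4 competitors.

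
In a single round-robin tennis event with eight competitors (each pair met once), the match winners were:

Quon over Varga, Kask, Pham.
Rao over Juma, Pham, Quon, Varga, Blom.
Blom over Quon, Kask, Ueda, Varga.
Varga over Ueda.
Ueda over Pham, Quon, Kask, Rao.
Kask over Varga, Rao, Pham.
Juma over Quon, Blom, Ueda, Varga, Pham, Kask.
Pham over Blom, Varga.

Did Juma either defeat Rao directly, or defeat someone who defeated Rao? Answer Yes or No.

Juma did not beat Rao directly.
Juma beat Kask, Ueda, Pham, Varga, Quon, Blom. Of those, Kask beat Rao.

Yes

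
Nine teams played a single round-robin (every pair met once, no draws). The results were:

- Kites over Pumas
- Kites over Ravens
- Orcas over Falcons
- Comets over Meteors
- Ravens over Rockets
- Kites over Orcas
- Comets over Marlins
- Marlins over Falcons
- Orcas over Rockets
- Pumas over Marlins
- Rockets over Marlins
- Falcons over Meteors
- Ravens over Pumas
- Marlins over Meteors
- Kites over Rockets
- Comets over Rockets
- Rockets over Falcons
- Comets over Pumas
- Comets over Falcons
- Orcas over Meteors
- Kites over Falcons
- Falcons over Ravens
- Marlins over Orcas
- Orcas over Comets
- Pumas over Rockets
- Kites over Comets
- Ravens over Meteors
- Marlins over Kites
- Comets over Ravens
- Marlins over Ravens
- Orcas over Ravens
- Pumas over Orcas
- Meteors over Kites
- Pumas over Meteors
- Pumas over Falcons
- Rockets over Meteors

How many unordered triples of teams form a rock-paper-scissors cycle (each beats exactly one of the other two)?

Win totals: Orcas 5, Meteors 1, Ravens 3, Rockets 3, Falcons 2, Kites 6, Marlins 5, Pumas 5, Comets 6.
A team with w wins dominates both others in C(w,2) triples; summing gives 10 + 0 + 3 + 3 + 1 + 15 + 10 + 10 + 15 = 67 transitive triples.
Total triples C(9,3) = 84, so cyclic triples = 84 − 67 = 17.

17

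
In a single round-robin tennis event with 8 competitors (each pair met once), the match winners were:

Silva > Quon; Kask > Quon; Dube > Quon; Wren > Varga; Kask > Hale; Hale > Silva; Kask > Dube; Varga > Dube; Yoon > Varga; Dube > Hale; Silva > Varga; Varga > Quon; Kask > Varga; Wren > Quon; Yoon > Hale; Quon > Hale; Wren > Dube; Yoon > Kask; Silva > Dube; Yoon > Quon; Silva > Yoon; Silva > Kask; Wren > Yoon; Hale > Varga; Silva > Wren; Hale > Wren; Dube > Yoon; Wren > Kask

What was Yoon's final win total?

Yoon's results: beat Quon, Kask, Varga, Hale; lost to Silva, Wren, Dube.
That is 4 wins.

4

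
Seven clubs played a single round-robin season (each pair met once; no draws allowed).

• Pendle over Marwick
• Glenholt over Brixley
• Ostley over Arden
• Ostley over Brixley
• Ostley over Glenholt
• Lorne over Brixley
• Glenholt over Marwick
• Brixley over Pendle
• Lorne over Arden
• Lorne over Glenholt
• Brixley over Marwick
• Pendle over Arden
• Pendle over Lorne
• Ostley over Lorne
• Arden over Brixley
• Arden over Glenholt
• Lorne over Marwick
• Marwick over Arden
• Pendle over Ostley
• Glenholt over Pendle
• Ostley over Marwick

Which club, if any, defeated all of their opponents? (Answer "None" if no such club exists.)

Highest win total is Ostley with 5 (out of 6 possible).
Ostley lost to Pendle, so no club went undefeated.

None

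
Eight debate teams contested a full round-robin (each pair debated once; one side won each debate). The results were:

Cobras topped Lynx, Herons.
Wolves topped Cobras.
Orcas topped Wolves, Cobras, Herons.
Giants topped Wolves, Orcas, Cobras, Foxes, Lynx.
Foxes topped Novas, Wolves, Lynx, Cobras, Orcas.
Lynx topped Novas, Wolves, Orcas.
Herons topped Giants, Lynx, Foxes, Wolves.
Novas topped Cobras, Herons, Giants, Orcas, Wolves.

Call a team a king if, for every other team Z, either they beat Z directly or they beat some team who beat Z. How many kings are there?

5

Foxes reaches everyone (king).
Wolves cannot reach Foxes, Giants, Novas, Orcas in two steps.
Cobras reaches everyone (king).
Giants reaches everyone (king).
Novas reaches everyone (king).
Orcas cannot reach Novas in two steps.
Lynx cannot reach Foxes in two steps.
Herons reaches everyone (king).
Kings: Foxes, Cobras, Giants, Novas, Herons — 5.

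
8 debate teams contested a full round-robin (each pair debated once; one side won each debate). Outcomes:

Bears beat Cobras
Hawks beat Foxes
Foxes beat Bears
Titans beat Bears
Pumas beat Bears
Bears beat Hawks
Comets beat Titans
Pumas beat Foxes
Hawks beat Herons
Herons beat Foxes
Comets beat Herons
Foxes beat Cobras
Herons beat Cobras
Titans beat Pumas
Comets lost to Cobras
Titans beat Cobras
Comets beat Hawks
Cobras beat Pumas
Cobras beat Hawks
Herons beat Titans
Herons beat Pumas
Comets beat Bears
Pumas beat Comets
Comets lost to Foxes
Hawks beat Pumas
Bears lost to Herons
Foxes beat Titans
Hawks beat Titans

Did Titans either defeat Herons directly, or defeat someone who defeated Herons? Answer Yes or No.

Titans did not beat Herons directly.
Titans beat Cobras, Pumas, Bears, but each of them lost to Herons. No two-step path.

No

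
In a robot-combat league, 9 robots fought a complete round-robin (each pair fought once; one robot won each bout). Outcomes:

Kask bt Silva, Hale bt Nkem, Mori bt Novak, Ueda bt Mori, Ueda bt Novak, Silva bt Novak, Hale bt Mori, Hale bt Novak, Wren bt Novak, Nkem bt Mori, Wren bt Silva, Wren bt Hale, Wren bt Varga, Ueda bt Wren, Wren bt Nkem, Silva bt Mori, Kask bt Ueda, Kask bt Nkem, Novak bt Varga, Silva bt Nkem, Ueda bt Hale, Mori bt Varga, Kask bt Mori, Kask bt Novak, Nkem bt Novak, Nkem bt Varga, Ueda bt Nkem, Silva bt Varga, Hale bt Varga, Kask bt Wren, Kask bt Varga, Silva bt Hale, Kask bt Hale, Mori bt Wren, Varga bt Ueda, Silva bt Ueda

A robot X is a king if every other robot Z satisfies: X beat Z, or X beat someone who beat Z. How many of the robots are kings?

1

Kask reaches everyone (king).
Mori cannot reach Kask in two steps.
Silva cannot reach Kask in two steps.
Hale cannot reach Kask, Silva in two steps.
Novak cannot reach Kask, Mori, Silva, Hale, Nkem, Wren in two steps.
Nkem cannot reach Kask, Silva, Hale in two steps.
Ueda cannot reach Kask in two steps.
Wren cannot reach Kask in two steps.
Varga cannot reach Kask, Silva in two steps.
Kings: Kask — 1.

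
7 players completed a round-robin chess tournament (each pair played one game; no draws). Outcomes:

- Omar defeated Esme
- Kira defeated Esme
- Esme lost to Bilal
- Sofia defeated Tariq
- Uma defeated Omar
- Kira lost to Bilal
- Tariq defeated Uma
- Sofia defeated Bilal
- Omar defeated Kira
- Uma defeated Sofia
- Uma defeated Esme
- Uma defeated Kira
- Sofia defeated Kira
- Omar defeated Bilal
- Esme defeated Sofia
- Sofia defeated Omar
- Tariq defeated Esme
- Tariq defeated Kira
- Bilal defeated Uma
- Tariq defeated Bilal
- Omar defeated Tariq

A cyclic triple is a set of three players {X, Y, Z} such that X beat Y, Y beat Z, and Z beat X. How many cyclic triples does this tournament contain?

Win totals: Kira 1, Sofia 4, Tariq 4, Esme 1, Bilal 3, Uma 4, Omar 4.
A player with w wins dominates both others in C(w,2) triples; summing gives 0 + 6 + 6 + 0 + 3 + 6 + 6 = 27 transitive triples.
Total triples C(7,3) = 35, so cyclic triples = 35 − 27 = 8.

8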